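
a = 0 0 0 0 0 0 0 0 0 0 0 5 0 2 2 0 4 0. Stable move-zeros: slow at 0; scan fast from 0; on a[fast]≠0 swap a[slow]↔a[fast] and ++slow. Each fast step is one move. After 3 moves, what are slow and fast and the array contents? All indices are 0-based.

slow=0 fast=0: a[fast]=0, fast++
slow=0 fast=1: a[fast]=0, fast++
slow=0 fast=2: a[fast]=0, fast++

slow=0, fast=3, a=[0, 0, 0, 0, 0, 0, 0, 0, 0, 0, 0, 5, 0, 2, 2, 0, 4, 0]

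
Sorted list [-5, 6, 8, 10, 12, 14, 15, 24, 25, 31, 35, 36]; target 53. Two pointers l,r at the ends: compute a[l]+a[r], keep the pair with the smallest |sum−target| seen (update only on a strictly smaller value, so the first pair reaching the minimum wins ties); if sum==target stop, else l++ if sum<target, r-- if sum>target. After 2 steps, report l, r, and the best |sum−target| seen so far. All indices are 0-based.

l=2, r=11, best |Δ|=11

[0,11] -5+36=31 d=22 * → l++
[1,11] 6+36=42 d=11 * → l++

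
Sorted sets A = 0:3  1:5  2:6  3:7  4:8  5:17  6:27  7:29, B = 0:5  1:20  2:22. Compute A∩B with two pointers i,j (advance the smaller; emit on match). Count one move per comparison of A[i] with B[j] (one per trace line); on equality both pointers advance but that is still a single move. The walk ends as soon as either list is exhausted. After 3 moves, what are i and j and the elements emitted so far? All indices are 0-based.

i=3, j=1, emitted=[5]

i=0 j=0: 3<5, i++
i=1 j=0: 5==5 emit, i++,j++
i=2 j=1: 6<20, i++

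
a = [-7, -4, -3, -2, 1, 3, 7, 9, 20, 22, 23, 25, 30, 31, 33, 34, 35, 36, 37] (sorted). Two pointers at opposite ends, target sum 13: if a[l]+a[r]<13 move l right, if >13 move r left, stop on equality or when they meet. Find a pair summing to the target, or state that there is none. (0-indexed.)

l=0 r=18: -7+37=30 >13, r--
l=0 r=17: -7+36=29 >13, r--
l=0 r=16: -7+35=28 >13, r--
l=0 r=15: -7+34=27 >13, r--
l=0 r=14: -7+33=26 >13, r--
l=0 r=13: -7+31=24 >13, r--
l=0 r=12: -7+30=23 >13, r--
l=0 r=11: -7+25=18 >13, r--
l=0 r=10: -7+23=16 >13, r--
l=0 r=9: -7+22=15 >13, r--
l=0 r=8: -7+20=13, found

(-7, 20)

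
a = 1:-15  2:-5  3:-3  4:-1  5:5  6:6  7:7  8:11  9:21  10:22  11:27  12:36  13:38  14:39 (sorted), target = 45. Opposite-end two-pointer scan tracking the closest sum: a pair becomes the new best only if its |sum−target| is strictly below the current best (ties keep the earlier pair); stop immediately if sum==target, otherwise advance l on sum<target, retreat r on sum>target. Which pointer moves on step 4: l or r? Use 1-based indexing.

l

[1,14] -15+39=24 d=21 * → l++
[2,14] -5+39=34 d=11 * → l++
[3,14] -3+39=36 d=9 * → l++
[4,14] -1+39=38 d=7 * → l++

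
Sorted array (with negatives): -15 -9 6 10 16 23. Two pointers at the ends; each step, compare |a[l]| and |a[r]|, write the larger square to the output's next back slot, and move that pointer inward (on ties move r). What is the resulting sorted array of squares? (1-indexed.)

[36, 81, 100, 225, 256, 529]

l=1 r=6: |-15|<=|23| out[6]=529, r--
l=1 r=5: |-15|<=|16| out[5]=256, r--
l=1 r=4: |-15|>|10| out[4]=225, l++
l=2 r=4: |-9|<=|10| out[3]=100, r--
l=2 r=3: |-9|>|6| out[2]=81, l++
l=3 r=3: |6|<=|6| out[1]=36, r--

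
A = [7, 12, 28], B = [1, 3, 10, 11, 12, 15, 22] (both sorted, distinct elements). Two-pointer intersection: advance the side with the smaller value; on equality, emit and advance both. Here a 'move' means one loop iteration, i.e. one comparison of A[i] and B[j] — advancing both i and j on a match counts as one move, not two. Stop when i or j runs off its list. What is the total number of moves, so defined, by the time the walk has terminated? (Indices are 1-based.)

8 moves

i=1 j=1: 7>1, j++
i=1 j=2: 7>3, j++
i=1 j=3: 7<10, i++
i=2 j=3: 12>10, j++
i=2 j=4: 12>11, j++
i=2 j=5: 12==12 emit, i++,j++
i=3 j=6: 28>15, j++
i=3 j=7: 28>22, j++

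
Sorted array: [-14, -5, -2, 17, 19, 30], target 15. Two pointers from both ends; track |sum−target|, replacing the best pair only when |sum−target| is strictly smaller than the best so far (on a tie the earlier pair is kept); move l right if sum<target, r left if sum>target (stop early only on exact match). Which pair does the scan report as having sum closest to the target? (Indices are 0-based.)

l=0 r=5: -14+30=16 d=1 *, r--
l=0 r=4: -14+19=5 d=10, l++
l=1 r=4: -5+19=14 d=1, l++
l=2 r=4: -2+19=17 d=2, r--
l=2 r=3: -2+17=15 d=0 *, stop

pair (-2, 17) with sum 15 (|Δ|=0)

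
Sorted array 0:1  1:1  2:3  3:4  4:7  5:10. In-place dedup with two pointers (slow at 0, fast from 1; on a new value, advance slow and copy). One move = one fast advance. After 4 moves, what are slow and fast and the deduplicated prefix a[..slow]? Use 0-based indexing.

slow=3, fast=5, prefix=[1, 3, 4, 7]

slow=0 fast=1: a[fast]=1=a[slow] dup, fast++
slow=0 fast=2: a[fast]=3≠a[slow]=1 write a[1]=3, slow++,fast++
slow=1 fast=3: a[fast]=4≠a[slow]=3 write a[2]=4, slow++,fast++
slow=2 fast=4: a[fast]=7≠a[slow]=4 write a[3]=7, slow++,fast++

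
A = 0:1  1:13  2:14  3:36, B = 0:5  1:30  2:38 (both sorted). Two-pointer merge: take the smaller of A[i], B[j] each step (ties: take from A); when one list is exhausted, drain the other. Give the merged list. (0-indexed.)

i=0 j=0: A[i]=1<=B[j]=5 take 1, i++
i=1 j=0: A[i]=13>B[j]=5 take 5, j++
i=1 j=1: A[i]=13<=B[j]=30 take 13, i++
i=2 j=1: A[i]=14<=B[j]=30 take 14, i++
i=3 j=1: A[i]=36>B[j]=30 take 30, j++
i=3 j=2: A[i]=36<=B[j]=38 take 36, i++
i=4 j=2: A done, take B[j]=38, j++

[1, 5, 13, 14, 30, 36, 38]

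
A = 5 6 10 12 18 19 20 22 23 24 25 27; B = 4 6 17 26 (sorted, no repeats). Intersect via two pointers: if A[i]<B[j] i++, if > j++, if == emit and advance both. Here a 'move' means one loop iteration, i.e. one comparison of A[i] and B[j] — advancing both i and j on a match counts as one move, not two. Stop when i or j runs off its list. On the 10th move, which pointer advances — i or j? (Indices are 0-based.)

[i=0,j=0] 5>4 → j++
[i=0,j=1] 5<6 → i++
[i=1,j=1] 6==6 emit → i++,j++
[i=2,j=2] 10<17 → i++
[i=3,j=2] 12<17 → i++
[i=4,j=2] 18>17 → j++
[i=4,j=3] 18<26 → i++
[i=5,j=3] 19<26 → i++
[i=6,j=3] 20<26 → i++
[i=7,j=3] 22<26 → i++

i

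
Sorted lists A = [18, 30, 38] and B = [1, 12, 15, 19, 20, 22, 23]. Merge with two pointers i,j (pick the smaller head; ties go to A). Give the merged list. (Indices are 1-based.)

[i=1,j=1] A[i]=18>B[j]=1 take 1 → j++
[i=1,j=2] A[i]=18>B[j]=12 take 12 → j++
[i=1,j=3] A[i]=18>B[j]=15 take 15 → j++
[i=1,j=4] A[i]=18<=B[j]=19 take 18 → i++
[i=2,j=4] A[i]=30>B[j]=19 take 19 → j++
[i=2,j=5] A[i]=30>B[j]=20 take 20 → j++
[i=2,j=6] A[i]=30>B[j]=22 take 22 → j++
[i=2,j=7] A[i]=30>B[j]=23 take 23 → j++
[i=2,j=8] B done, take A[i]=30 → i++
[i=3,j=8] B done, take A[i]=38 → i++

[1, 12, 15, 18, 19, 20, 22, 23, 30, 38]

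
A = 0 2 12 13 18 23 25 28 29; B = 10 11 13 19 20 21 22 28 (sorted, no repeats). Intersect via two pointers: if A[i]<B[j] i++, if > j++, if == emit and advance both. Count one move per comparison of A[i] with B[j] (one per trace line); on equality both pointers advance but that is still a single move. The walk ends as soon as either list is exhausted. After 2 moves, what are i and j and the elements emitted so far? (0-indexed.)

i=2, j=0, emitted=[]

[i=0,j=0] 0<10 → i++
[i=1,j=0] 2<10 → i++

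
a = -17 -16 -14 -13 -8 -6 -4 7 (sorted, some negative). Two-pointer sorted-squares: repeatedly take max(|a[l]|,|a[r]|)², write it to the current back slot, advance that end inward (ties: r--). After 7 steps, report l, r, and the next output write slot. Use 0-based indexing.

l=6, r=6, next write slot=0

l=0 r=7: |-17|>|7| out[7]=289, l++
l=1 r=7: |-16|>|7| out[6]=256, l++
l=2 r=7: |-14|>|7| out[5]=196, l++
l=3 r=7: |-13|>|7| out[4]=169, l++
l=4 r=7: |-8|>|7| out[3]=64, l++
l=5 r=7: |-6|<=|7| out[2]=49, r--
l=5 r=6: |-6|>|-4| out[1]=36, l++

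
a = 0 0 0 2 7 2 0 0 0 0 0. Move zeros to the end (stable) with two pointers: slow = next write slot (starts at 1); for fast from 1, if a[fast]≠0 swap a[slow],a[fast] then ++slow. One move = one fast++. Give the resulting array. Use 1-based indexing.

[2, 7, 2, 0, 0, 0, 0, 0, 0, 0, 0]

slow=1 fast=1: a[fast]=0, fast++
slow=1 fast=2: a[fast]=0, fast++
slow=1 fast=3: a[fast]=0, fast++
slow=1 fast=4: a[fast]=2≠0 swap→a[1]=2, slow++,fast++
slow=2 fast=5: a[fast]=7≠0 swap→a[2]=7, slow++,fast++
slow=3 fast=6: a[fast]=2≠0 swap→a[3]=2, slow++,fast++
slow=4 fast=7: a[fast]=0, fast++
slow=4 fast=8: a[fast]=0, fast++
slow=4 fast=9: a[fast]=0, fast++
slow=4 fast=10: a[fast]=0, fast++
slow=4 fast=11: a[fast]=0, fast++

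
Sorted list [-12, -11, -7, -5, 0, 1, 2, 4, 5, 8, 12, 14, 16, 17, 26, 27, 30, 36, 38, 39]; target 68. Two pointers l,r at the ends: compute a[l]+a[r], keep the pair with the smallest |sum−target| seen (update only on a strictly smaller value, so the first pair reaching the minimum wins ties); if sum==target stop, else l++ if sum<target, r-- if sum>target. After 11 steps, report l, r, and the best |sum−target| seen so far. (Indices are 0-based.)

[0,19] -12+39=27 d=41 * → l++
[1,19] -11+39=28 d=40 * → l++
[2,19] -7+39=32 d=36 * → l++
[3,19] -5+39=34 d=34 * → l++
[4,19] 0+39=39 d=29 * → l++
[5,19] 1+39=40 d=28 * → l++
[6,19] 2+39=41 d=27 * → l++
[7,19] 4+39=43 d=25 * → l++
[8,19] 5+39=44 d=24 * → l++
[9,19] 8+39=47 d=21 * → l++
[10,19] 12+39=51 d=17 * → l++

l=11, r=19, best |Δ|=17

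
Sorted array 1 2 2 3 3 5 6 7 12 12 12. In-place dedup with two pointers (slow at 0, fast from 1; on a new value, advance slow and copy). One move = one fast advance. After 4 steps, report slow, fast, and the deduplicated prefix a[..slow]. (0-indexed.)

slow=2, fast=5, prefix=[1, 2, 3]

(s=0,f=1) a[fast]=2≠a[slow]=1 write a[1]=2 → slow++,fast++
(s=1,f=2) a[fast]=2=a[slow] dup → fast++
(s=1,f=3) a[fast]=3≠a[slow]=2 write a[2]=3 → slow++,fast++
(s=2,f=4) a[fast]=3=a[slow] dup → fast++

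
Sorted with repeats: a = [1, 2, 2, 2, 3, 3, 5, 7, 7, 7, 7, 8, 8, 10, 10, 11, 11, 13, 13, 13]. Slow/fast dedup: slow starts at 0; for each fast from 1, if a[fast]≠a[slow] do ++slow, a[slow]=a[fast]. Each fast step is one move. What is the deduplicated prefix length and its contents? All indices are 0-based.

length 9; prefix = [1, 2, 3, 5, 7, 8, 10, 11, 13]

slow=0 fast=1: a[fast]=2≠a[slow]=1 write a[1]=2, slow++,fast++
slow=1 fast=2: a[fast]=2=a[slow] dup, fast++
slow=1 fast=3: a[fast]=2=a[slow] dup, fast++
slow=1 fast=4: a[fast]=3≠a[slow]=2 write a[2]=3, slow++,fast++
slow=2 fast=5: a[fast]=3=a[slow] dup, fast++
slow=2 fast=6: a[fast]=5≠a[slow]=3 write a[3]=5, slow++,fast++
slow=3 fast=7: a[fast]=7≠a[slow]=5 write a[4]=7, slow++,fast++
slow=4 fast=8: a[fast]=7=a[slow] dup, fast++
slow=4 fast=9: a[fast]=7=a[slow] dup, fast++
slow=4 fast=10: a[fast]=7=a[slow] dup, fast++
slow=4 fast=11: a[fast]=8≠a[slow]=7 write a[5]=8, slow++,fast++
slow=5 fast=12: a[fast]=8=a[slow] dup, fast++
slow=5 fast=13: a[fast]=10≠a[slow]=8 write a[6]=10, slow++,fast++
slow=6 fast=14: a[fast]=10=a[slow] dup, fast++
slow=6 fast=15: a[fast]=11≠a[slow]=10 write a[7]=11, slow++,fast++
slow=7 fast=16: a[fast]=11=a[slow] dup, fast++
slow=7 fast=17: a[fast]=13≠a[slow]=11 write a[8]=13, slow++,fast++
slow=8 fast=18: a[fast]=13=a[slow] dup, fast++
slow=8 fast=19: a[fast]=13=a[slow] dup, fast++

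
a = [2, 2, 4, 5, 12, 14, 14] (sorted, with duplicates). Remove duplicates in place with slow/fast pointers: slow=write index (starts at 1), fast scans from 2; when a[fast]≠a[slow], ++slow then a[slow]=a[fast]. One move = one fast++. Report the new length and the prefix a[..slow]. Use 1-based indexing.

(s=1,f=2) a[fast]=2=a[slow] dup → fast++
(s=1,f=3) a[fast]=4≠a[slow]=2 write a[2]=4 → slow++,fast++
(s=2,f=4) a[fast]=5≠a[slow]=4 write a[3]=5 → slow++,fast++
(s=3,f=5) a[fast]=12≠a[slow]=5 write a[4]=12 → slow++,fast++
(s=4,f=6) a[fast]=14≠a[slow]=12 write a[5]=14 → slow++,fast++
(s=5,f=7) a[fast]=14=a[slow] dup → fast++

length 5; prefix = [2, 4, 5, 12, 14]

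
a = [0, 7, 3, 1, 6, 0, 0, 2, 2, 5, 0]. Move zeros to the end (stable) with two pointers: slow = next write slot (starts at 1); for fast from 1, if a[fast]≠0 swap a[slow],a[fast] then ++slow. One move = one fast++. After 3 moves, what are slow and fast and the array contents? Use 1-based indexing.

slow=3, fast=4, a=[7, 3, 0, 1, 6, 0, 0, 2, 2, 5, 0]

slow=1 fast=1: a[fast]=0, fast++
slow=1 fast=2: a[fast]=7≠0 swap→a[1]=7, slow++,fast++
slow=2 fast=3: a[fast]=3≠0 swap→a[2]=3, slow++,fast++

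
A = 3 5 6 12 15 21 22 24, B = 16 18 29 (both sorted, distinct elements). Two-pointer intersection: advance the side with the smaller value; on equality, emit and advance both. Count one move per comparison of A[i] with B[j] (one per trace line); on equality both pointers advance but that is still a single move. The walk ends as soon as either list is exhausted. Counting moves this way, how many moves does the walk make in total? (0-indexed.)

10 moves

i=0 j=0: 3<16, i++
i=1 j=0: 5<16, i++
i=2 j=0: 6<16, i++
i=3 j=0: 12<16, i++
i=4 j=0: 15<16, i++
i=5 j=0: 21>16, j++
i=5 j=1: 21>18, j++
i=5 j=2: 21<29, i++
i=6 j=2: 22<29, i++
i=7 j=2: 24<29, i++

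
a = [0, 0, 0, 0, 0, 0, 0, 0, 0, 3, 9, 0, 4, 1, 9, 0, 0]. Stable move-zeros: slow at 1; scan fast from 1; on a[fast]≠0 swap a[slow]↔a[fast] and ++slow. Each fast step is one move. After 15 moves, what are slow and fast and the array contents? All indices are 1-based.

slow=1 fast=1: a[fast]=0, fast++
slow=1 fast=2: a[fast]=0, fast++
slow=1 fast=3: a[fast]=0, fast++
slow=1 fast=4: a[fast]=0, fast++
slow=1 fast=5: a[fast]=0, fast++
slow=1 fast=6: a[fast]=0, fast++
slow=1 fast=7: a[fast]=0, fast++
slow=1 fast=8: a[fast]=0, fast++
slow=1 fast=9: a[fast]=0, fast++
slow=1 fast=10: a[fast]=3≠0 swap→a[1]=3, slow++,fast++
slow=2 fast=11: a[fast]=9≠0 swap→a[2]=9, slow++,fast++
slow=3 fast=12: a[fast]=0, fast++
slow=3 fast=13: a[fast]=4≠0 swap→a[3]=4, slow++,fast++
slow=4 fast=14: a[fast]=1≠0 swap→a[4]=1, slow++,fast++
slow=5 fast=15: a[fast]=9≠0 swap→a[5]=9, slow++,fast++

slow=6, fast=16, a=[3, 9, 4, 1, 9, 0, 0, 0, 0, 0, 0, 0, 0, 0, 0, 0, 0]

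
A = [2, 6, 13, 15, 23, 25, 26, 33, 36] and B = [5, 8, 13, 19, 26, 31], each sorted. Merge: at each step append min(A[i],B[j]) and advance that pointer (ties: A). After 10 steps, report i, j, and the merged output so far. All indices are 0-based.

i=6, j=4, merged so far=[2, 5, 6, 8, 13, 13, 15, 19, 23, 25]

[i=0,j=0] A[i]=2<=B[j]=5 take 2 → i++
[i=1,j=0] A[i]=6>B[j]=5 take 5 → j++
[i=1,j=1] A[i]=6<=B[j]=8 take 6 → i++
[i=2,j=1] A[i]=13>B[j]=8 take 8 → j++
[i=2,j=2] A[i]=13<=B[j]=13 take 13 → i++
[i=3,j=2] A[i]=15>B[j]=13 take 13 → j++
[i=3,j=3] A[i]=15<=B[j]=19 take 15 → i++
[i=4,j=3] A[i]=23>B[j]=19 take 19 → j++
[i=4,j=4] A[i]=23<=B[j]=26 take 23 → i++
[i=5,j=4] A[i]=25<=B[j]=26 take 25 → i++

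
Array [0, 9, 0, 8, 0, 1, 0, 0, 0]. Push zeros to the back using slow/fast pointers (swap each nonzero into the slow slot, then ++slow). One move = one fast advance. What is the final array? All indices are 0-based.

[9, 8, 1, 0, 0, 0, 0, 0, 0]

(s=0,f=0) a[fast]=0 → fast++
(s=0,f=1) a[fast]=9≠0 swap→a[0]=9 → slow++,fast++
(s=1,f=2) a[fast]=0 → fast++
(s=1,f=3) a[fast]=8≠0 swap→a[1]=8 → slow++,fast++
(s=2,f=4) a[fast]=0 → fast++
(s=2,f=5) a[fast]=1≠0 swap→a[2]=1 → slow++,fast++
(s=3,f=6) a[fast]=0 → fast++
(s=3,f=7) a[fast]=0 → fast++
(s=3,f=8) a[fast]=0 → fast++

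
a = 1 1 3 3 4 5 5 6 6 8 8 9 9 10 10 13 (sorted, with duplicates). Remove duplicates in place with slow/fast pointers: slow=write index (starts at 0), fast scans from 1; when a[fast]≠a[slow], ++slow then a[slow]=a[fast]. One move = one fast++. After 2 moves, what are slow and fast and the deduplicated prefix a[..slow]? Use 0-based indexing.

slow=0 fast=1: a[fast]=1=a[slow] dup, fast++
slow=0 fast=2: a[fast]=3≠a[slow]=1 write a[1]=3, slow++,fast++

slow=1, fast=3, prefix=[1, 3]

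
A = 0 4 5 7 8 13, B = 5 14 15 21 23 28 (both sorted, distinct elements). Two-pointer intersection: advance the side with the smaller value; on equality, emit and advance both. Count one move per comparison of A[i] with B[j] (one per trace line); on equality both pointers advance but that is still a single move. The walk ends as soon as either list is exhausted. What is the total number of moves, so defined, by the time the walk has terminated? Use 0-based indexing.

6 moves

[i=0,j=0] 0<5 → i++
[i=1,j=0] 4<5 → i++
[i=2,j=0] 5==5 emit → i++,j++
[i=3,j=1] 7<14 → i++
[i=4,j=1] 8<14 → i++
[i=5,j=1] 13<14 → i++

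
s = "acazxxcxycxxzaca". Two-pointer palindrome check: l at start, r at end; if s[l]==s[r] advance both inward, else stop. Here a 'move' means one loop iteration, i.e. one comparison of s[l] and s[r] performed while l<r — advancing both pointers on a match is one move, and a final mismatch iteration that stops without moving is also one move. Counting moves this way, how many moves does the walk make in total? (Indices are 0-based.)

[0,15] 'a'=='a' → l++,r--
[1,14] 'c'=='c' → l++,r--
[2,13] 'a'=='a' → l++,r--
[3,12] 'z'=='z' → l++,r--
[4,11] 'x'=='x' → l++,r--
[5,10] 'x'=='x' → l++,r--
[6,9] 'c'=='c' → l++,r--
[7,8] 'x'!='y' → stop

8 moves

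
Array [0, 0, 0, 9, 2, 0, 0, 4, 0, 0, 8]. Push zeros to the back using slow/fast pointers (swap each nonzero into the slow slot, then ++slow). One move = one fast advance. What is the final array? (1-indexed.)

slow=1 fast=1: a[fast]=0, fast++
slow=1 fast=2: a[fast]=0, fast++
slow=1 fast=3: a[fast]=0, fast++
slow=1 fast=4: a[fast]=9≠0 swap→a[1]=9, slow++,fast++
slow=2 fast=5: a[fast]=2≠0 swap→a[2]=2, slow++,fast++
slow=3 fast=6: a[fast]=0, fast++
slow=3 fast=7: a[fast]=0, fast++
slow=3 fast=8: a[fast]=4≠0 swap→a[3]=4, slow++,fast++
slow=4 fast=9: a[fast]=0, fast++
slow=4 fast=10: a[fast]=0, fast++
slow=4 fast=11: a[fast]=8≠0 swap→a[4]=8, slow++,fast++

[9, 2, 4, 8, 0, 0, 0, 0, 0, 0, 0]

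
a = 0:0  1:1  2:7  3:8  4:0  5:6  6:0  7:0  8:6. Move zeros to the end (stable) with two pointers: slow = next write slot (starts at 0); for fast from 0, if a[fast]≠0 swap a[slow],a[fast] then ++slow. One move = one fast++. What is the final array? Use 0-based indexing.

slow=0 fast=0: a[fast]=0, fast++
slow=0 fast=1: a[fast]=1≠0 swap→a[0]=1, slow++,fast++
slow=1 fast=2: a[fast]=7≠0 swap→a[1]=7, slow++,fast++
slow=2 fast=3: a[fast]=8≠0 swap→a[2]=8, slow++,fast++
slow=3 fast=4: a[fast]=0, fast++
slow=3 fast=5: a[fast]=6≠0 swap→a[3]=6, slow++,fast++
slow=4 fast=6: a[fast]=0, fast++
slow=4 fast=7: a[fast]=0, fast++
slow=4 fast=8: a[fast]=6≠0 swap→a[4]=6, slow++,fast++

[1, 7, 8, 6, 6, 0, 0, 0, 0]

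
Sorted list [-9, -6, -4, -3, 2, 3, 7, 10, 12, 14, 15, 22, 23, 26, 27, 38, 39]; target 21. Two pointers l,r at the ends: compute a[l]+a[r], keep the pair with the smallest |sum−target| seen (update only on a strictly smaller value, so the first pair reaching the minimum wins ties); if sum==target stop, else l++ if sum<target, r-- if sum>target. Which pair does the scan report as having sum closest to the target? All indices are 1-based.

pair (-6, 27) with sum 21 (|Δ|=0)

l=1 r=17: -9+39=30 d=9 *, r--
l=1 r=16: -9+38=29 d=8 *, r--
l=1 r=15: -9+27=18 d=3 *, l++
l=2 r=15: -6+27=21 d=0 *, stop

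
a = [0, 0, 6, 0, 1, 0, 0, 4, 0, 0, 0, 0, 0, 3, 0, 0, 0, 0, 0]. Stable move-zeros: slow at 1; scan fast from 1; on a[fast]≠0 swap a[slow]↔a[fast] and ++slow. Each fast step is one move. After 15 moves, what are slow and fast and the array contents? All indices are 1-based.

slow=1 fast=1: a[fast]=0, fast++
slow=1 fast=2: a[fast]=0, fast++
slow=1 fast=3: a[fast]=6≠0 swap→a[1]=6, slow++,fast++
slow=2 fast=4: a[fast]=0, fast++
slow=2 fast=5: a[fast]=1≠0 swap→a[2]=1, slow++,fast++
slow=3 fast=6: a[fast]=0, fast++
slow=3 fast=7: a[fast]=0, fast++
slow=3 fast=8: a[fast]=4≠0 swap→a[3]=4, slow++,fast++
slow=4 fast=9: a[fast]=0, fast++
slow=4 fast=10: a[fast]=0, fast++
slow=4 fast=11: a[fast]=0, fast++
slow=4 fast=12: a[fast]=0, fast++
slow=4 fast=13: a[fast]=0, fast++
slow=4 fast=14: a[fast]=3≠0 swap→a[4]=3, slow++,fast++
slow=5 fast=15: a[fast]=0, fast++

slow=5, fast=16, a=[6, 1, 4, 3, 0, 0, 0, 0, 0, 0, 0, 0, 0, 0, 0, 0, 0, 0, 0]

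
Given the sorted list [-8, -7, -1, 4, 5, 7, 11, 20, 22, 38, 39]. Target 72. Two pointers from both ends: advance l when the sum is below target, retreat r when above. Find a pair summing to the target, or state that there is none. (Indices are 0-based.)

l=0 r=10: -8+39=31 <72, l++
l=1 r=10: -7+39=32 <72, l++
l=2 r=10: -1+39=38 <72, l++
l=3 r=10: 4+39=43 <72, l++
l=4 r=10: 5+39=44 <72, l++
l=5 r=10: 7+39=46 <72, l++
l=6 r=10: 11+39=50 <72, l++
l=7 r=10: 20+39=59 <72, l++
l=8 r=10: 22+39=61 <72, l++
l=9 r=10: 38+39=77 >72, r--

no pair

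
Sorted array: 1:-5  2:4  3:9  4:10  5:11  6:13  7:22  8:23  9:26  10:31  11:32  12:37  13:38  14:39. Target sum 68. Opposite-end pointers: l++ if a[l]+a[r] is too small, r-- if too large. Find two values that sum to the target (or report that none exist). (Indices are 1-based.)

(31, 37)

l=1 r=14: -5+39=34 <68, l++
l=2 r=14: 4+39=43 <68, l++
l=3 r=14: 9+39=48 <68, l++
l=4 r=14: 10+39=49 <68, l++
l=5 r=14: 11+39=50 <68, l++
l=6 r=14: 13+39=52 <68, l++
l=7 r=14: 22+39=61 <68, l++
l=8 r=14: 23+39=62 <68, l++
l=9 r=14: 26+39=65 <68, l++
l=10 r=14: 31+39=70 >68, r--
l=10 r=13: 31+38=69 >68, r--
l=10 r=12: 31+37=68, found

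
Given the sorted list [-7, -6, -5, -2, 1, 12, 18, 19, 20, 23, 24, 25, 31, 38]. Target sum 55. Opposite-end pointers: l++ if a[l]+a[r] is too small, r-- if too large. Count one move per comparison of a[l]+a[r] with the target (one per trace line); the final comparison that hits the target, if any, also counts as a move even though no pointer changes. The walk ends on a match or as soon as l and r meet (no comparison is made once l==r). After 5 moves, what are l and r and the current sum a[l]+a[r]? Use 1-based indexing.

l=6, r=14, sum=50

[1,14] -7+38=31 <55 → l++
[2,14] -6+38=32 <55 → l++
[3,14] -5+38=33 <55 → l++
[4,14] -2+38=36 <55 → l++
[5,14] 1+38=39 <55 → l++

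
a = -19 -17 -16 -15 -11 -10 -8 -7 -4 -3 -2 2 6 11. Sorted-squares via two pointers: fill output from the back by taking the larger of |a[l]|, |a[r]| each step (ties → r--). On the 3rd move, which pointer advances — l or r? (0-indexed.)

[0,13] |-19|>|11| out[13]=361 → l++
[1,13] |-17|>|11| out[12]=289 → l++
[2,13] |-16|>|11| out[11]=256 → l++

l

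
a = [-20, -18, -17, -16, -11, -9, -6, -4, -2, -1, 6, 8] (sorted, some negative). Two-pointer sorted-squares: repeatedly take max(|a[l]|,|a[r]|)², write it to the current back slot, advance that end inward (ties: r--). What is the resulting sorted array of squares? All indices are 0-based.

[1, 4, 16, 36, 36, 64, 81, 121, 256, 289, 324, 400]

[0,11] |-20|>|8| out[11]=400 → l++
[1,11] |-18|>|8| out[10]=324 → l++
[2,11] |-17|>|8| out[9]=289 → l++
[3,11] |-16|>|8| out[8]=256 → l++
[4,11] |-11|>|8| out[7]=121 → l++
[5,11] |-9|>|8| out[6]=81 → l++
[6,11] |-6|<=|8| out[5]=64 → r--
[6,10] |-6|<=|6| out[4]=36 → r--
[6,9] |-6|>|-1| out[3]=36 → l++
[7,9] |-4|>|-1| out[2]=16 → l++
[8,9] |-2|>|-1| out[1]=4 → l++
[9,9] |-1|<=|-1| out[0]=1 → r--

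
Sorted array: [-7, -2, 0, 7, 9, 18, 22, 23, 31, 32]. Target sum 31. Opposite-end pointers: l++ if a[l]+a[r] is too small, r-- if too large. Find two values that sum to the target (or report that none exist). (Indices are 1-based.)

(0, 31)

[1,10] -7+32=25 <31 → l++
[2,10] -2+32=30 <31 → l++
[3,10] 0+32=32 >31 → r--
[3,9] 0+31=31 → found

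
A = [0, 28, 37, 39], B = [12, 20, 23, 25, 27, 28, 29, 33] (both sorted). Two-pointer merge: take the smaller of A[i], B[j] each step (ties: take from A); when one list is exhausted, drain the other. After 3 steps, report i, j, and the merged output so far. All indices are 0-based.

i=1, j=2, merged so far=[0, 12, 20]

i=0 j=0: A[i]=0<=B[j]=12 take 0, i++
i=1 j=0: A[i]=28>B[j]=12 take 12, j++
i=1 j=1: A[i]=28>B[j]=20 take 20, j++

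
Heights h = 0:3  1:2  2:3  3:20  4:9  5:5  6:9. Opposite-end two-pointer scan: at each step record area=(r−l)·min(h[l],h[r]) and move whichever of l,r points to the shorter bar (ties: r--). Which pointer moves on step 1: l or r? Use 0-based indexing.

l

l=0 r=6: min(3,9)*6=18 best=18 *, l++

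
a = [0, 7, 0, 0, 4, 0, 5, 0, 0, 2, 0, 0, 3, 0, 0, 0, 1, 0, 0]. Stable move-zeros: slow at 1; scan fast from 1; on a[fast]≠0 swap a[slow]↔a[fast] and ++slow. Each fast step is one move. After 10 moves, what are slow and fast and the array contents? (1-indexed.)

slow=5, fast=11, a=[7, 4, 5, 2, 0, 0, 0, 0, 0, 0, 0, 0, 3, 0, 0, 0, 1, 0, 0]

slow=1 fast=1: a[fast]=0, fast++
slow=1 fast=2: a[fast]=7≠0 swap→a[1]=7, slow++,fast++
slow=2 fast=3: a[fast]=0, fast++
slow=2 fast=4: a[fast]=0, fast++
slow=2 fast=5: a[fast]=4≠0 swap→a[2]=4, slow++,fast++
slow=3 fast=6: a[fast]=0, fast++
slow=3 fast=7: a[fast]=5≠0 swap→a[3]=5, slow++,fast++
slow=4 fast=8: a[fast]=0, fast++
slow=4 fast=9: a[fast]=0, fast++
slow=4 fast=10: a[fast]=2≠0 swap→a[4]=2, slow++,fast++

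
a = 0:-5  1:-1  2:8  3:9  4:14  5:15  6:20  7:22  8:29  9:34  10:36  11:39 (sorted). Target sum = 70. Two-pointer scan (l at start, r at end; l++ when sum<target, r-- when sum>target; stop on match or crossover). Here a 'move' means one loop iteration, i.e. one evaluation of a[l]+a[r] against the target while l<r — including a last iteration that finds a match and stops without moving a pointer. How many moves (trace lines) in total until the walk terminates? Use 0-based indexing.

11 moves

[0,11] -5+39=34 <70 → l++
[1,11] -1+39=38 <70 → l++
[2,11] 8+39=47 <70 → l++
[3,11] 9+39=48 <70 → l++
[4,11] 14+39=53 <70 → l++
[5,11] 15+39=54 <70 → l++
[6,11] 20+39=59 <70 → l++
[7,11] 22+39=61 <70 → l++
[8,11] 29+39=68 <70 → l++
[9,11] 34+39=73 >70 → r--
[9,10] 34+36=70 → found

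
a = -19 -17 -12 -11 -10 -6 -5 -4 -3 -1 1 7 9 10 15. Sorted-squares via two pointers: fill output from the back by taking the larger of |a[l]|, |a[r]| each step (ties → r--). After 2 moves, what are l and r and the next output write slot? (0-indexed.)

l=2, r=14, next write slot=12

[0,14] |-19|>|15| out[14]=361 → l++
[1,14] |-17|>|15| out[13]=289 → l++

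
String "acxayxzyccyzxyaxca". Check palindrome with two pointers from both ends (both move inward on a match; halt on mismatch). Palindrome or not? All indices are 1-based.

l=1 r=18: 'a'=='a', l++,r--
l=2 r=17: 'c'=='c', l++,r--
l=3 r=16: 'x'=='x', l++,r--
l=4 r=15: 'a'=='a', l++,r--
l=5 r=14: 'y'=='y', l++,r--
l=6 r=13: 'x'=='x', l++,r--
l=7 r=12: 'z'=='z', l++,r--
l=8 r=11: 'y'=='y', l++,r--
l=9 r=10: 'c'=='c', l++,r--

palindrome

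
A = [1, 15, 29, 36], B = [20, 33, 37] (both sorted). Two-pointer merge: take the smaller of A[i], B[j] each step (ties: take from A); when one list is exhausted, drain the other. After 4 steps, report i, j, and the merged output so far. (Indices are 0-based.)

i=3, j=1, merged so far=[1, 15, 20, 29]

[i=0,j=0] A[i]=1<=B[j]=20 take 1 → i++
[i=1,j=0] A[i]=15<=B[j]=20 take 15 → i++
[i=2,j=0] A[i]=29>B[j]=20 take 20 → j++
[i=2,j=1] A[i]=29<=B[j]=33 take 29 → i++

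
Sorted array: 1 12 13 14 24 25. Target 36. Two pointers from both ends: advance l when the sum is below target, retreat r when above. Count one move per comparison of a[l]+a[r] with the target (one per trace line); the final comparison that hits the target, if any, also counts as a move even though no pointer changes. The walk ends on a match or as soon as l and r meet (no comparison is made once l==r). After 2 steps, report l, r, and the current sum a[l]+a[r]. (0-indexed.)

[0,5] 1+25=26 <36 → l++
[1,5] 12+25=37 >36 → r--

l=1, r=4, sum=36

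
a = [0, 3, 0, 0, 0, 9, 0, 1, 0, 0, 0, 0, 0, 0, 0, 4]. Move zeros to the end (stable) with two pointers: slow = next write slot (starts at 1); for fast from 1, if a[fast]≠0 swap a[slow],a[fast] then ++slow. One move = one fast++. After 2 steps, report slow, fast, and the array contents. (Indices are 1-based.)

(s=1,f=1) a[fast]=0 → fast++
(s=1,f=2) a[fast]=3≠0 swap→a[1]=3 → slow++,fast++

slow=2, fast=3, a=[3, 0, 0, 0, 0, 9, 0, 1, 0, 0, 0, 0, 0, 0, 0, 4]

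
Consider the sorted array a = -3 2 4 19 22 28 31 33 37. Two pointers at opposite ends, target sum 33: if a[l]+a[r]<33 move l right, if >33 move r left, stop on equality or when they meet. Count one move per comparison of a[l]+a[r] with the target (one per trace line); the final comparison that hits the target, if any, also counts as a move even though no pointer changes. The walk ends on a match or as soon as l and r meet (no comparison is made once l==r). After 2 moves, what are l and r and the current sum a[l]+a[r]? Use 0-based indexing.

[0,8] -3+37=34 >33 → r--
[0,7] -3+33=30 <33 → l++

l=1, r=7, sum=35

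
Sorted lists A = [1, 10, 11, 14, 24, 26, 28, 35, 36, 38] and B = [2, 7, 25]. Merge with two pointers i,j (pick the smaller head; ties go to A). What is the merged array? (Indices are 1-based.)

[i=1,j=1] A[i]=1<=B[j]=2 take 1 → i++
[i=2,j=1] A[i]=10>B[j]=2 take 2 → j++
[i=2,j=2] A[i]=10>B[j]=7 take 7 → j++
[i=2,j=3] A[i]=10<=B[j]=25 take 10 → i++
[i=3,j=3] A[i]=11<=B[j]=25 take 11 → i++
[i=4,j=3] A[i]=14<=B[j]=25 take 14 → i++
[i=5,j=3] A[i]=24<=B[j]=25 take 24 → i++
[i=6,j=3] A[i]=26>B[j]=25 take 25 → j++
[i=6,j=4] B done, take A[i]=26 → i++
[i=7,j=4] B done, take A[i]=28 → i++
[i=8,j=4] B done, take A[i]=35 → i++
[i=9,j=4] B done, take A[i]=36 → i++
[i=10,j=4] B done, take A[i]=38 → i++

[1, 2, 7, 10, 11, 14, 24, 25, 26, 28, 35, 36, 38]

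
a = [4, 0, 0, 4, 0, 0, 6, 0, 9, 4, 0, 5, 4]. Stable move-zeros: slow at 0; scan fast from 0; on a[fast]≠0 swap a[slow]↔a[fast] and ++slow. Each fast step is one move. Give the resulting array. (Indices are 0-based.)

[4, 4, 6, 9, 4, 5, 4, 0, 0, 0, 0, 0, 0]

(s=0,f=0) a[fast]=4≠0 swap→a[0]=4 → slow++,fast++
(s=1,f=1) a[fast]=0 → fast++
(s=1,f=2) a[fast]=0 → fast++
(s=1,f=3) a[fast]=4≠0 swap→a[1]=4 → slow++,fast++
(s=2,f=4) a[fast]=0 → fast++
(s=2,f=5) a[fast]=0 → fast++
(s=2,f=6) a[fast]=6≠0 swap→a[2]=6 → slow++,fast++
(s=3,f=7) a[fast]=0 → fast++
(s=3,f=8) a[fast]=9≠0 swap→a[3]=9 → slow++,fast++
(s=4,f=9) a[fast]=4≠0 swap→a[4]=4 → slow++,fast++
(s=5,f=10) a[fast]=0 → fast++
(s=5,f=11) a[fast]=5≠0 swap→a[5]=5 → slow++,fast++
(s=6,f=12) a[fast]=4≠0 swap→a[6]=4 → slow++,fast++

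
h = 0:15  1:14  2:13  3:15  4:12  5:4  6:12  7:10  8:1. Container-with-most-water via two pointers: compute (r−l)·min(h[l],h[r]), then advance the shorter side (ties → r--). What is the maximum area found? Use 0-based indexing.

[0,8] min(15,1)*8=8 best=8 * → r--
[0,7] min(15,10)*7=70 best=70 * → r--
[0,6] min(15,12)*6=72 best=72 * → r--
[0,5] min(15,4)*5=20 best=72 → r--
[0,4] min(15,12)*4=48 best=72 → r--
[0,3] min(15,15)*3=45 best=72 → r--
[0,2] min(15,13)*2=26 best=72 → r--
[0,1] min(15,14)*1=14 best=72 → r--

max area = 72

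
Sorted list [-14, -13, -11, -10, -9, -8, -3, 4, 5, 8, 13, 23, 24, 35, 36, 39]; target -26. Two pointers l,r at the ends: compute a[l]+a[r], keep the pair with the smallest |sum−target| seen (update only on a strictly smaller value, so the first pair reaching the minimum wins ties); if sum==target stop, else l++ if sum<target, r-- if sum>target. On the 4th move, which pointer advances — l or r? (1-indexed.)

[1,16] -14+39=25 d=51 * → r--
[1,15] -14+36=22 d=48 * → r--
[1,14] -14+35=21 d=47 * → r--
[1,13] -14+24=10 d=36 * → r--

r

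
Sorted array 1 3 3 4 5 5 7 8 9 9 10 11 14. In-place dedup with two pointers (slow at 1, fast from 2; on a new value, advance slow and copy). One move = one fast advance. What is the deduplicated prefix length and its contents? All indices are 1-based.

(s=1,f=2) a[fast]=3≠a[slow]=1 write a[2]=3 → slow++,fast++
(s=2,f=3) a[fast]=3=a[slow] dup → fast++
(s=2,f=4) a[fast]=4≠a[slow]=3 write a[3]=4 → slow++,fast++
(s=3,f=5) a[fast]=5≠a[slow]=4 write a[4]=5 → slow++,fast++
(s=4,f=6) a[fast]=5=a[slow] dup → fast++
(s=4,f=7) a[fast]=7≠a[slow]=5 write a[5]=7 → slow++,fast++
(s=5,f=8) a[fast]=8≠a[slow]=7 write a[6]=8 → slow++,fast++
(s=6,f=9) a[fast]=9≠a[slow]=8 write a[7]=9 → slow++,fast++
(s=7,f=10) a[fast]=9=a[slow] dup → fast++
(s=7,f=11) a[fast]=10≠a[slow]=9 write a[8]=10 → slow++,fast++
(s=8,f=12) a[fast]=11≠a[slow]=10 write a[9]=11 → slow++,fast++
(s=9,f=13) a[fast]=14≠a[slow]=11 write a[10]=14 → slow++,fast++

length 10; prefix = [1, 3, 4, 5, 7, 8, 9, 10, 11, 14]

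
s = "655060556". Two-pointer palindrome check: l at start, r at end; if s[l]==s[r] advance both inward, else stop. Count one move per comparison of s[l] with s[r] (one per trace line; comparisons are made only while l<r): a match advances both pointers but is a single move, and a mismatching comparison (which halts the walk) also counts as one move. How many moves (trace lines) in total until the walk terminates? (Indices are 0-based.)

l=0 r=8: '6'=='6', l++,r--
l=1 r=7: '5'=='5', l++,r--
l=2 r=6: '5'=='5', l++,r--
l=3 r=5: '0'=='0', l++,r--

4 moves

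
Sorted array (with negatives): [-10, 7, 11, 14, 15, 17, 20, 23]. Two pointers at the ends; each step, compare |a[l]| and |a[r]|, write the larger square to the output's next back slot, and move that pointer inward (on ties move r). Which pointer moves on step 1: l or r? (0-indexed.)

r

l=0 r=7: |-10|<=|23| out[7]=529, r--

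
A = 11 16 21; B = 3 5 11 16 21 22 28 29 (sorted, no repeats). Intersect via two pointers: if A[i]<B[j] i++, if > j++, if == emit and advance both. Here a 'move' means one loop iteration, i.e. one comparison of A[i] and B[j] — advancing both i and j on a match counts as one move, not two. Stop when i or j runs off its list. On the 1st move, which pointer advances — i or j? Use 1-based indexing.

i=1 j=1: 11>3, j++

j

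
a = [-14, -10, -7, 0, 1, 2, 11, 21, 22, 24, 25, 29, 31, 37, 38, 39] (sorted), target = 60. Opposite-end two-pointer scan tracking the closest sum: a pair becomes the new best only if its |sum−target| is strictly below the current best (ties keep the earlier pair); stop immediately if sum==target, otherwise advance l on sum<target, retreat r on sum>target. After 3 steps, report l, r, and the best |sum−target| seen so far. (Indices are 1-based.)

l=4, r=16, best |Δ|=28

l=1 r=16: -14+39=25 d=35 *, l++
l=2 r=16: -10+39=29 d=31 *, l++
l=3 r=16: -7+39=32 d=28 *, l++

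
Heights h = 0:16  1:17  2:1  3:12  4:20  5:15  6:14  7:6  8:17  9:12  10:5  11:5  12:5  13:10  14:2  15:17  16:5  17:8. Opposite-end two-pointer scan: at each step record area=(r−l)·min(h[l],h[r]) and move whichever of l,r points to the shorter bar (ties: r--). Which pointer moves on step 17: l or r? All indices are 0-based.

l=0 r=17: min(16,8)*17=136 best=136 *, r--
l=0 r=16: min(16,5)*16=80 best=136, r--
l=0 r=15: min(16,17)*15=240 best=240 *, l++
l=1 r=15: min(17,17)*14=238 best=240, r--
l=1 r=14: min(17,2)*13=26 best=240, r--
l=1 r=13: min(17,10)*12=120 best=240, r--
l=1 r=12: min(17,5)*11=55 best=240, r--
l=1 r=11: min(17,5)*10=50 best=240, r--
l=1 r=10: min(17,5)*9=45 best=240, r--
l=1 r=9: min(17,12)*8=96 best=240, r--
l=1 r=8: min(17,17)*7=119 best=240, r--
l=1 r=7: min(17,6)*6=36 best=240, r--
l=1 r=6: min(17,14)*5=70 best=240, r--
l=1 r=5: min(17,15)*4=60 best=240, r--
l=1 r=4: min(17,20)*3=51 best=240, l++
l=2 r=4: min(1,20)*2=2 best=240, l++
l=3 r=4: min(12,20)*1=12 best=240, l++

l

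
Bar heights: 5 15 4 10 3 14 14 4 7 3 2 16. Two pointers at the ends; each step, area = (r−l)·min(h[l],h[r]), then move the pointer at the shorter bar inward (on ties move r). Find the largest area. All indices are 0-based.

max area = 150

[0,11] min(5,16)*11=55 best=55 * → l++
[1,11] min(15,16)*10=150 best=150 * → l++
[2,11] min(4,16)*9=36 best=150 → l++
[3,11] min(10,16)*8=80 best=150 → l++
[4,11] min(3,16)*7=21 best=150 → l++
[5,11] min(14,16)*6=84 best=150 → l++
[6,11] min(14,16)*5=70 best=150 → l++
[7,11] min(4,16)*4=16 best=150 → l++
[8,11] min(7,16)*3=21 best=150 → l++
[9,11] min(3,16)*2=6 best=150 → l++
[10,11] min(2,16)*1=2 best=150 → l++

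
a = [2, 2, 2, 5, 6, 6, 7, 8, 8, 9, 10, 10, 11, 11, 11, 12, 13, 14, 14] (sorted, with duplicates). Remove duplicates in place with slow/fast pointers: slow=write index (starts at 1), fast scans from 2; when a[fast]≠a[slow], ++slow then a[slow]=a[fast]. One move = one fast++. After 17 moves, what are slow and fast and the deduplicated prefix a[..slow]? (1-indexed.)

slow=11, fast=19, prefix=[2, 5, 6, 7, 8, 9, 10, 11, 12, 13, 14]

(s=1,f=2) a[fast]=2=a[slow] dup → fast++
(s=1,f=3) a[fast]=2=a[slow] dup → fast++
(s=1,f=4) a[fast]=5≠a[slow]=2 write a[2]=5 → slow++,fast++
(s=2,f=5) a[fast]=6≠a[slow]=5 write a[3]=6 → slow++,fast++
(s=3,f=6) a[fast]=6=a[slow] dup → fast++
(s=3,f=7) a[fast]=7≠a[slow]=6 write a[4]=7 → slow++,fast++
(s=4,f=8) a[fast]=8≠a[slow]=7 write a[5]=8 → slow++,fast++
(s=5,f=9) a[fast]=8=a[slow] dup → fast++
(s=5,f=10) a[fast]=9≠a[slow]=8 write a[6]=9 → slow++,fast++
(s=6,f=11) a[fast]=10≠a[slow]=9 write a[7]=10 → slow++,fast++
(s=7,f=12) a[fast]=10=a[slow] dup → fast++
(s=7,f=13) a[fast]=11≠a[slow]=10 write a[8]=11 → slow++,fast++
(s=8,f=14) a[fast]=11=a[slow] dup → fast++
(s=8,f=15) a[fast]=11=a[slow] dup → fast++
(s=8,f=16) a[fast]=12≠a[slow]=11 write a[9]=12 → slow++,fast++
(s=9,f=17) a[fast]=13≠a[slow]=12 write a[10]=13 → slow++,fast++
(s=10,f=18) a[fast]=14≠a[slow]=13 write a[11]=14 → slow++,fast++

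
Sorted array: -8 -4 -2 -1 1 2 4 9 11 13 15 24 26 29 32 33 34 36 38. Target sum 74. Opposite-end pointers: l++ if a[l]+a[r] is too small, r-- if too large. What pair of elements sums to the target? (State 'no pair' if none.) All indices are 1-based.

[1,19] -8+38=30 <74 → l++
[2,19] -4+38=34 <74 → l++
[3,19] -2+38=36 <74 → l++
[4,19] -1+38=37 <74 → l++
[5,19] 1+38=39 <74 → l++
[6,19] 2+38=40 <74 → l++
[7,19] 4+38=42 <74 → l++
[8,19] 9+38=47 <74 → l++
[9,19] 11+38=49 <74 → l++
[10,19] 13+38=51 <74 → l++
[11,19] 15+38=53 <74 → l++
[12,19] 24+38=62 <74 → l++
[13,19] 26+38=64 <74 → l++
[14,19] 29+38=67 <74 → l++
[15,19] 32+38=70 <74 → l++
[16,19] 33+38=71 <74 → l++
[17,19] 34+38=72 <74 → l++
[18,19] 36+38=74 → found

(36, 38)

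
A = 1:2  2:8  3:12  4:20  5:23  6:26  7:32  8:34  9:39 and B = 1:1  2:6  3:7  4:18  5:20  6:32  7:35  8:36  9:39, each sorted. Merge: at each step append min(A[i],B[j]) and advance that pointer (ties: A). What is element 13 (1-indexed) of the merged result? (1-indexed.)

merged[13] = 32

i=1 j=1: A[i]=2>B[j]=1 take 1, j++
i=1 j=2: A[i]=2<=B[j]=6 take 2, i++
i=2 j=2: A[i]=8>B[j]=6 take 6, j++
i=2 j=3: A[i]=8>B[j]=7 take 7, j++
i=2 j=4: A[i]=8<=B[j]=18 take 8, i++
i=3 j=4: A[i]=12<=B[j]=18 take 12, i++
i=4 j=4: A[i]=20>B[j]=18 take 18, j++
i=4 j=5: A[i]=20<=B[j]=20 take 20, i++
i=5 j=5: A[i]=23>B[j]=20 take 20, j++
i=5 j=6: A[i]=23<=B[j]=32 take 23, i++
i=6 j=6: A[i]=26<=B[j]=32 take 26, i++
i=7 j=6: A[i]=32<=B[j]=32 take 32, i++
i=8 j=6: A[i]=34>B[j]=32 take 32, j++
i=8 j=7: A[i]=34<=B[j]=35 take 34, i++
i=9 j=7: A[i]=39>B[j]=35 take 35, j++
i=9 j=8: A[i]=39>B[j]=36 take 36, j++
i=9 j=9: A[i]=39<=B[j]=39 take 39, i++
i=10 j=9: A done, take B[j]=39, j++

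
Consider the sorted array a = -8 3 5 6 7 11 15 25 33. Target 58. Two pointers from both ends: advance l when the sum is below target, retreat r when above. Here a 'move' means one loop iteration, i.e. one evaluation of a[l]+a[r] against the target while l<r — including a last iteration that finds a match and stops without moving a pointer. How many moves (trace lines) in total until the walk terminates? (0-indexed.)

8 moves

l=0 r=8: -8+33=25 <58, l++
l=1 r=8: 3+33=36 <58, l++
l=2 r=8: 5+33=38 <58, l++
l=3 r=8: 6+33=39 <58, l++
l=4 r=8: 7+33=40 <58, l++
l=5 r=8: 11+33=44 <58, l++
l=6 r=8: 15+33=48 <58, l++
l=7 r=8: 25+33=58, found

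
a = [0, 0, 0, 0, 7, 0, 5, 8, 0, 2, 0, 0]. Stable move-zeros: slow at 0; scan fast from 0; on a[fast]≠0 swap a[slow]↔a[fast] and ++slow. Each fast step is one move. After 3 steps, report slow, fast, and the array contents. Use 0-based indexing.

slow=0, fast=3, a=[0, 0, 0, 0, 7, 0, 5, 8, 0, 2, 0, 0]

(s=0,f=0) a[fast]=0 → fast++
(s=0,f=1) a[fast]=0 → fast++
(s=0,f=2) a[fast]=0 → fast++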